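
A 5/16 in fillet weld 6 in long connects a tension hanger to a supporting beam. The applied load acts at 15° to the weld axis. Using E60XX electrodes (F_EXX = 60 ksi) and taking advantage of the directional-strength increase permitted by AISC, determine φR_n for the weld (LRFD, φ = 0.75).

φR_n ≈ 38.1 kips

t_e = 0.707 × 0.3125 = 0.2209 in; A_we = 0.2209 × 6 = 1.326 in².
Directional factor: 1.0 + 0.5 sin^1.5(15°) = 1.066.
F_nw = 0.6 × 60 × 1.066 = 38.37 ksi.
φR_n = 0.75 × 38.37 × 1.326 = 38.15 kips.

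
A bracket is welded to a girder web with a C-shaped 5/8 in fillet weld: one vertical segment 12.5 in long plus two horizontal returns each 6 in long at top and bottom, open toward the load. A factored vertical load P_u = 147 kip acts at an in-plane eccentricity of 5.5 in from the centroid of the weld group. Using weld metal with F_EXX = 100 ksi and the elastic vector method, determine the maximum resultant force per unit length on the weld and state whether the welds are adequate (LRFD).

Total weld length L_w = 24.5 in. Treat welds as unit-width lines.
Centroid: x̄ = 2×6×3 / 24.5 = 1.469 in from the vertical weld.
Polar moment about centroid: J = I_x + I_y = [12.5³/12 + 2×6×6.25²] + [12.5×1.469² + 2(6³/12 + 6×1.531²)] = 722.6 in³.
Direct shear f_v = P/L_w = 147 / 24.5 = 6 kip/in (vertical).
Torsion M = P·e = 147 × 5.5 = 808.5 kip·in.
Critical point at (x, y) = (4.531, 6.25) from centroid. f_tx = M·y/J = 6.993 kip/in; f_ty = M·x/J = 5.069 kip/in.
Resultant f_max = √[f_tx² + (f_v + f_ty)²] = √[6.993² + (6 + 5.069)²] = 13.09 kip/in.
Capacity per unit length: φr_n = 0.75 × 0.6 × 100 × (0.707 × 0.625) = 19.88 kip/in.
13.09 ≤ 19.88 → adequate.

f_max ≈ 13.1 kip/in; adequate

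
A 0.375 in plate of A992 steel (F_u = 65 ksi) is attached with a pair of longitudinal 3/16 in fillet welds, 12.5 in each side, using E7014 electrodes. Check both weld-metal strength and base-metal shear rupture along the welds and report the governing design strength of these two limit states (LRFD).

φR_n ≈ 104 kip (weld metal governs)

E70XX → F_EXX = 70 ksi.
t_e = 0.707 × 0.1875 = 0.1326 in; L = 25 in.
Weld metal: φR_n = 0.75 × 0.6 × 70 × 0.1326 × 25 = 104.4 kip.
Base metal (shear rupture): φR_n = 0.75 × 0.6 × 65 × 0.375 × 25 = 274.2 kip.
Governing: weld metal.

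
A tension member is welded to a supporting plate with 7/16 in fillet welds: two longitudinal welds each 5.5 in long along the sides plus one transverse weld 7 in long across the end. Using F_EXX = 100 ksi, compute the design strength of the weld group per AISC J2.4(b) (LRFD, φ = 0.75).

t_e = 0.707 × 0.4375 = 0.3093 in.
R_nwl = 0.6 × 100 × 0.3093 × 11 = 204.1 kip (longitudinal, 2 welds).
R_nwt = 0.6 × 100 × 0.3093 × 7 = 129.9 kip (transverse, base value).
(i) R_nwl + R_nwt = 334.1 kip; (ii) 0.85 R_nwl + 1.5 R_nwt = 368.4 kip.
R_n = max = 368.4 kip [governs: (ii)]; φR_n = 276.3 kip.

φR_n ≈ 276 kip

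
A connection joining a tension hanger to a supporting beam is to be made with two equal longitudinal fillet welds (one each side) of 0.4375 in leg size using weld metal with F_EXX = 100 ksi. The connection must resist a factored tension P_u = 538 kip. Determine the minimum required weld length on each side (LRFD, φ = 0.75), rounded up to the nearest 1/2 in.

L = 19.5 in on each side

Throat t_e = 0.707 × 0.4375 = 0.3093 in.
φr_n = 0.75 × 0.6 × 100 × 0.3093 = 13.92 kip/in.
L_req = P_u / φr_n = 538 / 13.92 = 38.65 in total.
Per side: 38.65 / 2 = 19.33 in.
Round up → use L = 19.5 in on each side.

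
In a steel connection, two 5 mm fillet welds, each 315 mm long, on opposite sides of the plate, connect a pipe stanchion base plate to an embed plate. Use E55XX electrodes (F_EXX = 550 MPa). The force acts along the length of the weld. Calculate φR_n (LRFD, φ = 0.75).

φR_n ≈ 551 kN

Effective throat t_e = 0.707 × 5 = 3.535 mm.
Total length L = 630 mm; A_we = 3.535 × 630 = 2227 mm².
F_nw = 0.6 F_EXX = 0.6 × 550 = 330 MPa.
φR_n = 0.75 × 330 × 2227 × 10⁻³ = 551.2 kN.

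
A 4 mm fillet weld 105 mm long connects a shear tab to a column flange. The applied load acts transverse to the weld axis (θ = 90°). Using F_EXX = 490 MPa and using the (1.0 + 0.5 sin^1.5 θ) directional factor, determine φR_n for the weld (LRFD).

t_e = 0.707 × 4 = 2.828 mm; A_we = 2.828 × 105 = 296.9 mm².
Directional factor: 1.0 + 0.5 sin^1.5(90°) = 1.5.
F_nw = 0.6 × 490 × 1.5 = 441 MPa.
φR_n = 0.75 × 441 × 296.9 × 10⁻³ = 98.21 kN.

φR_n ≈ 98.2 kN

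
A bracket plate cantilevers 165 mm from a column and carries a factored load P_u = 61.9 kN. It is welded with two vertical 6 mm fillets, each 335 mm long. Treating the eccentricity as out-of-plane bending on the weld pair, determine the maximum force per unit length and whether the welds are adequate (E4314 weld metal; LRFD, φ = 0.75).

E43XX → F_EXX = 430 MPa.
L_w = 2 × 335 = 670 mm; section modulus (unit throat) S = 2 × L²/6 = 37410 mm².
Direct shear f_v = P/L_w = 61.9×10³/670 = 92.39 N/mm.
Moment M = P × e = 61.9×10³ × 165 = 10214000 N·mm; bending f_b = M/S = 273 N/mm.
f_max = √(f_v² + f_b²) = √(92.39² + 273²) = 288.2 N/mm.
φr_n = 0.75 × 0.6 × 430 × (0.707 × 6) = 820.8 N/mm → adequate.

f_max ≈ 288 N/mm; adequate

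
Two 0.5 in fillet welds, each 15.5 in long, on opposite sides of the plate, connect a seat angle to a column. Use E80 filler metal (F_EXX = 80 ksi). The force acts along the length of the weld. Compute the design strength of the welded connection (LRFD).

Effective throat t_e = 0.707 × 0.5 = 0.3535 in.
Total length L = 31 in; A_we = 0.3535 × 31 = 10.96 in².
F_nw = 0.6 F_EXX = 0.6 × 80 = 48 ksi.
φR_n = 0.75 × 48 × 10.96 = 394.5 kip.

φR_n ≈ 395 kip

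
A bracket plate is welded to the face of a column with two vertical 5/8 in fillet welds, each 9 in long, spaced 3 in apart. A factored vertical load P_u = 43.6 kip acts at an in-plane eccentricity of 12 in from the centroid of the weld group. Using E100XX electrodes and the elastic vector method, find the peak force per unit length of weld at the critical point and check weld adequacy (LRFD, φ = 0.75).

E100XX → F_EXX = 100 ksi.
Total weld length L_w = 18 in. Treat welds as unit-width lines.
Polar moment about centroid: J = 2[d³/12 + d(b/2)²] = 2[9³/12 + 9×1.5²] = 162 in³.
Direct shear f_v = P/L_w = 43.6 / 18 = 2.422 kip/in (vertical).
Torsion M = P·e = 43.6 × 12 = 523.2 kip·in.
Critical point at (x, y) = (1.5, 4.5) from centroid. f_tx = M·y/J = 14.53 kip/in; f_ty = M·x/J = 4.844 kip/in.
Resultant f_max = √[f_tx² + (f_v + f_ty)²] = √[14.53² + (2.422 + 4.844)²] = 16.25 kip/in.
Capacity per unit length: φr_n = 0.75 × 0.6 × 100 × (0.707 × 0.625) = 19.88 kip/in.
16.25 ≤ 19.88 → adequate.

f_max ≈ 16.2 kip/in; adequate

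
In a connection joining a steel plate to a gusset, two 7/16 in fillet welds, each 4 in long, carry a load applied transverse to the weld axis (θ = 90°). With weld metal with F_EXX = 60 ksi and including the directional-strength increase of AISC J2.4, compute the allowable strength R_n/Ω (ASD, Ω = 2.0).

R_n/Ω ≈ 66.8 kip

t_e = 0.707 × 0.4375 = 0.3093 in; A_we = 0.3093 × 8 = 2.474 in².
Directional factor: 1.0 + 0.5 sin^1.5(90°) = 1.5.
F_nw = 0.6 × 60 × 1.5 = 54 ksi.
R_n/Ω = (54 × 2.474) / 2.0 = 66.81 kip.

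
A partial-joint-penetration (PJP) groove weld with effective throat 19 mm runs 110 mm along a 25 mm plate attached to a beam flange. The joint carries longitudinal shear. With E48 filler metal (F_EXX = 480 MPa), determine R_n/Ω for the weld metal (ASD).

Effective throat (given) t_e = 19 mm.
A_we = 19 × 110 = 2090 mm².
F_nw = 0.6 F_EXX = 288 MPa.
R_n/Ω = (288 × 2090) / 2.0 × 10⁻³ = 301 kN.

R_n/Ω ≈ 301 kN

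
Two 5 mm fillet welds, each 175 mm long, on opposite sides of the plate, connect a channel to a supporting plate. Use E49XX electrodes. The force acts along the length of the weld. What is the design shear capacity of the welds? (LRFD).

φR_n ≈ 273 kN

E49XX → F_EXX = 490 MPa.
Effective throat t_e = 0.707 × 5 = 3.535 mm.
Total length L = 350 mm; A_we = 3.535 × 350 = 1237 mm².
F_nw = 0.6 F_EXX = 0.6 × 490 = 294 MPa.
φR_n = 0.75 × 294 × 1237 × 10⁻³ = 272.8 kN.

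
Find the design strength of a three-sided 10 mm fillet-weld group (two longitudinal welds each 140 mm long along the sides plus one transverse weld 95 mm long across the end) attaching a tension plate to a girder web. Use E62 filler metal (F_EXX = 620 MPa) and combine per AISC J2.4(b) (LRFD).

t_e = 0.707 × 10 = 7.07 mm.
R_nwl = 0.6 × 620 × 7.07 × 280 × 10⁻³ = 736.4 kN (longitudinal, 2 welds).
R_nwt = 0.6 × 620 × 7.07 × 95 × 10⁻³ = 249.9 kN (transverse, base value).
(i) R_nwl + R_nwt = 986.3 kN; (ii) 0.85 R_nwl + 1.5 R_nwt = 1001 kN.
R_n = max = 1001 kN [governs: (ii)]; φR_n = 750.5 kN.

φR_n ≈ 751 kN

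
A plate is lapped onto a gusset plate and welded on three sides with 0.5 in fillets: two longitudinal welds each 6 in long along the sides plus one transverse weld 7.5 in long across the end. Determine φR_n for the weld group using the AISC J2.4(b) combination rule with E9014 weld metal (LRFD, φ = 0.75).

φR_n ≈ 307 kips

E90XX → F_EXX = 90 ksi.
t_e = 0.707 × 0.5 = 0.3535 in.
R_nwl = 0.6 × 90 × 0.3535 × 12 = 229.1 kips (longitudinal, 2 welds).
R_nwt = 0.6 × 90 × 0.3535 × 7.5 = 143.2 kips (transverse, base value).
(i) R_nwl + R_nwt = 372.2 kips; (ii) 0.85 R_nwl + 1.5 R_nwt = 409.5 kips.
R_n = max = 409.5 kips [governs: (ii)]; φR_n = 307.1 kips.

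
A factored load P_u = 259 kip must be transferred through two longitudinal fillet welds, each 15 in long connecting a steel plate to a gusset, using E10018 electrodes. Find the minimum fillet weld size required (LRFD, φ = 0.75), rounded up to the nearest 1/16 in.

w = 5/16 in

E100XX → F_EXX = 100 ksi.
Total weld length L = 30 in.
Required throat t_e = P_u / (φ × 0.6 F_EXX × L) = 259 / (0.75 × 0.6 × 100 × 30) = 0.1919 in.
Required leg w = t_e / 0.707 = 0.2714 in → use 5/16 in.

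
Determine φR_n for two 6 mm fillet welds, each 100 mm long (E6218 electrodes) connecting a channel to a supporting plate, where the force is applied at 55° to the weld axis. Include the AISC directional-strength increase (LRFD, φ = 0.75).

E62XX → F_EXX = 620 MPa.
t_e = 0.707 × 6 = 4.242 mm; A_we = 4.242 × 200 = 848.4 mm².
Directional factor: 1.0 + 0.5 sin^1.5(55°) = 1.371.
F_nw = 0.6 × 620 × 1.371 = 509.9 MPa.
φR_n = 0.75 × 509.9 × 848.4 × 10⁻³ = 324.4 kN.

φR_n ≈ 324 kN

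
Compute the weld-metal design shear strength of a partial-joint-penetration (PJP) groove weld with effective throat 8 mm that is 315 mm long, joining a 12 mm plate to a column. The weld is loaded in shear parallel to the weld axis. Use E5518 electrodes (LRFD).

E55XX → F_EXX = 550 MPa.
Effective throat (given) t_e = 8 mm.
A_we = 8 × 315 = 2520 mm².
F_nw = 0.6 F_EXX = 330 MPa.
φR_n = 0.75 × 330 × 2520 × 10⁻³ = 623.7 kN.

φR_n ≈ 624 kN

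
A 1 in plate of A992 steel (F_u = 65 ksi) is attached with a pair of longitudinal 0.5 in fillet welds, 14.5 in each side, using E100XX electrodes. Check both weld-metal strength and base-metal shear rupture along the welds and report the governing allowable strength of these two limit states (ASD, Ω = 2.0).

E100XX → F_EXX = 100 ksi.
t_e = 0.707 × 0.5 = 0.3535 in; L = 29 in.
Weld metal: R_n/Ω = (1/2.0) × 0.6 × 100 × 0.3535 × 29 = 307.5 kip.
Base metal (shear rupture): R_n/Ω = (1/2.0) × 0.6 × 65 × 1 × 29 = 565.5 kip.
Governing: weld metal.

R_n/Ω ≈ 308 kip (weld metal governs)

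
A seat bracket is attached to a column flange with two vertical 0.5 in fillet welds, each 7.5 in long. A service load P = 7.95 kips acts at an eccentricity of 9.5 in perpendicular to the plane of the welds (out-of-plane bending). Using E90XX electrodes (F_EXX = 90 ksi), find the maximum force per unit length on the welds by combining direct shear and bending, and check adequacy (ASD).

f_max ≈ 4.06 kip/in; adequate

L_w = 2 × 7.5 = 15 in; section modulus (unit throat) S = 2 × L²/6 = 18.75 in².
Direct shear f_v = P/L_w = 7.95/15 = 0.53 kip/in.
Moment M = P × e = 7.95 × 9.5 = 75.525 kip·in; bending f_b = M/S = 4.028 kip/in.
f_max = √(f_v² + f_b²) = √(0.53² + 4.028²) = 4.063 kip/in.
r_n/Ω = (1/2.0) × 0.6 × 90 × (0.707 × 0.5) = 9.544 kip/in → adequate.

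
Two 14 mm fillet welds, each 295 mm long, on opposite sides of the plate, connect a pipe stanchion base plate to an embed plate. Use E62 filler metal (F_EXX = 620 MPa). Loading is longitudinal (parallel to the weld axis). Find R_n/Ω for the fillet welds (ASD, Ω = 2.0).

Effective throat t_e = 0.707 × 14 = 9.898 mm.
Total length L = 590 mm; A_we = 9.898 × 590 = 5840 mm².
F_nw = 0.6 F_EXX = 0.6 × 620 = 372 MPa.
R_n = 372 × 5840 × 10⁻³ = 2172 kN; R_n/Ω = 2172/2.0 = 1086 kN.

R_n/Ω ≈ 1090 kN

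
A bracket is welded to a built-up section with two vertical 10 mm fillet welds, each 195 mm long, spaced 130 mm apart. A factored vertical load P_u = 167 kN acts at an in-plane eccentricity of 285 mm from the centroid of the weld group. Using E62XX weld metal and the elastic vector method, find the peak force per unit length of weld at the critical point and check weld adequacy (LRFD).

f_max ≈ 2200 N/mm; NOT adequate

E62XX → F_EXX = 620 MPa.
Total weld length L_w = 390 mm. Treat welds as unit-width lines.
Polar moment about centroid: J = 2[d³/12 + d(b/2)²] = 2[195³/12 + 195×65²] = 2884000 mm³.
Direct shear f_v = P/L_w = 167×10³ / 390 = 428.2 N/mm (vertical).
Torsion M = P·e = 167×10³ × 285 = 47595000 N·mm.
Critical point at (x, y) = (65, 97.5) from centroid. f_tx = M·y/J = 1609 N/mm; f_ty = M·x/J = 1073 N/mm.
Resultant f_max = √[f_tx² + (f_v + f_ty)²] = √[1609² + (428.2 + 1073)²] = 2201 N/mm.
Capacity per unit length: φr_n = 0.75 × 0.6 × 620 × (0.707 × 10) = 1973 N/mm.
2201 > 1973 → NOT adequate.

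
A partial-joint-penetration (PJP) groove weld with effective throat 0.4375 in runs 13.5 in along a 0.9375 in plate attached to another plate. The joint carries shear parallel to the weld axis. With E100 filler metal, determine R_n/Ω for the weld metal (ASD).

E100XX → F_EXX = 100 ksi.
Effective throat (given) t_e = 0.4375 in.
A_we = 0.4375 × 13.5 = 5.906 in².
F_nw = 0.6 F_EXX = 60 ksi.
R_n/Ω = (60 × 5.906) / 2.0 = 177.2 kips.

R_n/Ω ≈ 177 kips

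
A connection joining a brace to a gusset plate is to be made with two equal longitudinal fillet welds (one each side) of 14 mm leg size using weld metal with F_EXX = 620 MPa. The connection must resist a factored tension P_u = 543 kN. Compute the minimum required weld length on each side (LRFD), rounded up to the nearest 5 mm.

L = 100 mm on each side

Throat t_e = 0.707 × 14 = 9.898 mm.
φr_n = 0.75 × 0.6 × 620 × 9.898 × 10⁻³ = 2.762 kN/mm.
L_req = P_u / φr_n = 543 / 2.762 = 196.6 mm total.
Per side: 196.6 / 2 = 98.31 mm.
Round up → use L = 100 mm on each side.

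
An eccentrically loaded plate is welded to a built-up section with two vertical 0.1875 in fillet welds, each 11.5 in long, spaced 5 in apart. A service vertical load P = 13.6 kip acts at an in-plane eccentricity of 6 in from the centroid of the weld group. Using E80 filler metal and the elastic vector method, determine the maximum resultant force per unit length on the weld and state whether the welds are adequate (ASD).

E80XX → F_EXX = 80 ksi.
Total weld length L_w = 23 in. Treat welds as unit-width lines.
Polar moment about centroid: J = 2[d³/12 + d(b/2)²] = 2[11.5³/12 + 11.5×2.5²] = 397.2 in³.
Direct shear f_v = P/L_w = 13.6 / 23 = 0.5913 kip/in (vertical).
Torsion M = P·e = 13.6 × 6 = 81.6 kip·in.
Critical point at (x, y) = (2.5, 5.75) from centroid. f_tx = M·y/J = 1.181 kip/in; f_ty = M·x/J = 0.5136 kip/in.
Resultant f_max = √[f_tx² + (f_v + f_ty)²] = √[1.181² + (0.5913 + 0.5136)²] = 1.617 kip/in.
Capacity per unit length: r_n/Ω = (1/2.0) × 0.6 × 80 × (0.707 × 0.1875) = 3.181 kip/in.
1.617 ≤ 3.181 → adequate.

f_max ≈ 1.62 kip/in; adequate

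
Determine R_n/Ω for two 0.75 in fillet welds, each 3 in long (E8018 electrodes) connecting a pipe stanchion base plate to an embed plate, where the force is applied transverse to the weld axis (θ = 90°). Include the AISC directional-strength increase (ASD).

E80XX → F_EXX = 80 ksi.
t_e = 0.707 × 0.75 = 0.5302 in; A_we = 0.5302 × 6 = 3.181 in².
Directional factor: 1.0 + 0.5 sin^1.5(90°) = 1.5.
F_nw = 0.6 × 80 × 1.5 = 72 ksi.
R_n/Ω = (72 × 3.181) / 2.0 = 114.5 kip.

R_n/Ω ≈ 115 kip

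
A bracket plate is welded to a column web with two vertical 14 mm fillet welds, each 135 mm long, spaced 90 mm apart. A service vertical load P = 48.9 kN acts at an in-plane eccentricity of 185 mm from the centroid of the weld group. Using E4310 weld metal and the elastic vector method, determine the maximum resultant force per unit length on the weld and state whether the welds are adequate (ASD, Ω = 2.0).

E43XX → F_EXX = 430 MPa.
Total weld length L_w = 270 mm. Treat welds as unit-width lines.
Polar moment about centroid: J = 2[d³/12 + d(b/2)²] = 2[135³/12 + 135×45²] = 956800 mm³.
Direct shear f_v = P/L_w = 48.9×10³ / 270 = 181.1 N/mm (vertical).
Torsion M = P·e = 48.9×10³ × 185 = 9046500 N·mm.
Critical point at (x, y) = (45, 67.5) from centroid. f_tx = M·y/J = 638.2 N/mm; f_ty = M·x/J = 425.5 N/mm.
Resultant f_max = √[f_tx² + (f_v + f_ty)²] = √[638.2² + (181.1 + 425.5)²] = 880.5 N/mm.
Capacity per unit length: r_n/Ω = (1/2.0) × 0.6 × 430 × (0.707 × 14) = 1277 N/mm.
880.5 ≤ 1277 → adequate.

f_max ≈ 880 N/mm; adequate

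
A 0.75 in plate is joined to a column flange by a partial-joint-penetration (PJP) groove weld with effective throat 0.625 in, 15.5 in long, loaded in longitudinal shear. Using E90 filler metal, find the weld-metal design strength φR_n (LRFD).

E90XX → F_EXX = 90 ksi.
Effective throat (given) t_e = 0.625 in.
A_we = 0.625 × 15.5 = 9.688 in².
F_nw = 0.6 F_EXX = 54 ksi.
φR_n = 0.75 × 54 × 9.688 = 392.3 kips.

φR_n ≈ 392 kips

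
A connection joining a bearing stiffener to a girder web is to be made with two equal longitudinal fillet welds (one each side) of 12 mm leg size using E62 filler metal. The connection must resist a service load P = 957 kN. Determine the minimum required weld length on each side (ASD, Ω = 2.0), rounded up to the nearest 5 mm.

L = 305 mm on each side

E62XX → F_EXX = 620 MPa.
Throat t_e = 0.707 × 12 = 8.484 mm.
r_n/Ω = (0.6 × 620 × 8.484) / 2.0 = 1578 N/mm = 1.578 kN/mm.
L_req = P / (r_n/Ω) = 957 / 1.578 = 606.5 mm total.
Per side: 606.5 / 2 = 303.2 mm.
Round up → use L = 305 mm on each side.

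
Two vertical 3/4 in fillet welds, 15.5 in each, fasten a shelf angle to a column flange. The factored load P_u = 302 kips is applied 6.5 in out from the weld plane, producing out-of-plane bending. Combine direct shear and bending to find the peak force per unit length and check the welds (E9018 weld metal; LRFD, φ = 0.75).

E90XX → F_EXX = 90 ksi.
L_w = 2 × 15.5 = 31 in; section modulus (unit throat) S = 2 × L²/6 = 80.08 in².
Direct shear f_v = P/L_w = 302/31 = 9.742 kip/in.
Moment M = P × e = 302 × 6.5 = 1963 kip·in; bending f_b = M/S = 24.51 kip/in.
f_max = √(f_v² + f_b²) = √(9.742² + 24.51²) = 26.38 kip/in.
φr_n = 0.75 × 0.6 × 90 × (0.707 × 0.75) = 21.48 kip/in → NOT adequate.

f_max ≈ 26.4 kip/in; NOT adequate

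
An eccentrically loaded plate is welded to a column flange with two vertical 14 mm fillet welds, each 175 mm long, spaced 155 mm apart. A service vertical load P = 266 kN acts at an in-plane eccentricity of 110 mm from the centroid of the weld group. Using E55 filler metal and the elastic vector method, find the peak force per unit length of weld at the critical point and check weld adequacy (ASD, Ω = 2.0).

f_max ≈ 1740 N/mm; NOT adequate

E55XX → F_EXX = 550 MPa.
Total weld length L_w = 350 mm. Treat welds as unit-width lines.
Polar moment about centroid: J = 2[d³/12 + d(b/2)²] = 2[175³/12 + 175×77.5²] = 2995000 mm³.
Direct shear f_v = P/L_w = 266×10³ / 350 = 760 N/mm (vertical).
Torsion M = P·e = 266×10³ × 110 = 29260000 N·mm.
Critical point at (x, y) = (77.5, 87.5) from centroid. f_tx = M·y/J = 854.7 N/mm; f_ty = M·x/J = 757 N/mm.
Resultant f_max = √[f_tx² + (f_v + f_ty)²] = √[854.7² + (760 + 757)²] = 1741 N/mm.
Capacity per unit length: r_n/Ω = (1/2.0) × 0.6 × 550 × (0.707 × 14) = 1633 N/mm.
1741 > 1633 → NOT adequate.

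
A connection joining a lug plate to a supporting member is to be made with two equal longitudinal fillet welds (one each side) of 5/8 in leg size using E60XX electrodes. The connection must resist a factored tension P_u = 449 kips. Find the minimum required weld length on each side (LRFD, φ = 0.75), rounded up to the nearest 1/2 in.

L = 19 in on each side

E60XX → F_EXX = 60 ksi.
Throat t_e = 0.707 × 0.625 = 0.4419 in.
φr_n = 0.75 × 0.6 × 60 × 0.4419 = 11.93 kips/in.
L_req = P_u / φr_n = 449 / 11.93 = 37.63 in total.
Per side: 37.63 / 2 = 18.82 in.
Round up → use L = 19 in on each side.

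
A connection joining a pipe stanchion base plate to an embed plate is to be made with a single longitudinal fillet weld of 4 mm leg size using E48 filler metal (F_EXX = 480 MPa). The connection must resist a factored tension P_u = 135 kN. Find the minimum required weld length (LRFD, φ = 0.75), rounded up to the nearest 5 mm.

Throat t_e = 0.707 × 4 = 2.828 mm.
φr_n = 0.75 × 0.6 × 480 × 2.828 × 10⁻³ = 0.6108 kN/mm.
L_req = P_u / φr_n = 135 / 0.6108 = 221 mm total.
Round up → use L = 225 mm.

L = 225 mm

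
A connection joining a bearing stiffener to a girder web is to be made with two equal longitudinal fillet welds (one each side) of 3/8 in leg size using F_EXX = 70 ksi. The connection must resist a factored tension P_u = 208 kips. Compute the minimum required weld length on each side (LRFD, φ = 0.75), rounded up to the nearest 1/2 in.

Throat t_e = 0.707 × 0.375 = 0.2651 in.
φr_n = 0.75 × 0.6 × 70 × 0.2651 = 8.351 kips/in.
L_req = P_u / φr_n = 208 / 8.351 = 24.91 in total.
Per side: 24.91 / 2 = 12.45 in.
Round up → use L = 12.5 in on each side.

L = 12.5 in on each side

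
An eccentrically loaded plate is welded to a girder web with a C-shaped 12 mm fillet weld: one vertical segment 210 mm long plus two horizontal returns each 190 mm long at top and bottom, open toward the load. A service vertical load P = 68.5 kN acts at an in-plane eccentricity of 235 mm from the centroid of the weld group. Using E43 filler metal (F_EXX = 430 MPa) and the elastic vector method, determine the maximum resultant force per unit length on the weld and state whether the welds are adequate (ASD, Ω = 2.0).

Total weld length L_w = 590 mm. Treat welds as unit-width lines.
Centroid: x̄ = 2×190×95 / 590 = 61.19 mm from the vertical weld.
Polar moment about centroid: J = I_x + I_y = [210³/12 + 2×190×105²] + [210×61.19² + 2(190³/12 + 190×33.81²)] = 7325000 mm³.
Direct shear f_v = P/L_w = 68.5×10³ / 590 = 116.1 N/mm (vertical).
Torsion M = P·e = 68.5×10³ × 235 = 16098000 N·mm.
Critical point at (x, y) = (128.8, 105) from centroid. f_tx = M·y/J = 230.7 N/mm; f_ty = M·x/J = 283.1 N/mm.
Resultant f_max = √[f_tx² + (f_v + f_ty)²] = √[230.7² + (116.1 + 283.1)²] = 461.1 N/mm.
Capacity per unit length: r_n/Ω = (1/2.0) × 0.6 × 430 × (0.707 × 12) = 1094 N/mm.
461.1 ≤ 1094 → adequate.

f_max ≈ 461 N/mm; adequate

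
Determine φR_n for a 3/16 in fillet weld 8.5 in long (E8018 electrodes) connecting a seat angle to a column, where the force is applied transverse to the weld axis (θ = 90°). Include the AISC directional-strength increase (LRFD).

φR_n ≈ 60.8 kip

E80XX → F_EXX = 80 ksi.
t_e = 0.707 × 0.1875 = 0.1326 in; A_we = 0.1326 × 8.5 = 1.127 in².
Directional factor: 1.0 + 0.5 sin^1.5(90°) = 1.5.
F_nw = 0.6 × 80 × 1.5 = 72 ksi.
φR_n = 0.75 × 72 × 1.127 = 60.85 kip.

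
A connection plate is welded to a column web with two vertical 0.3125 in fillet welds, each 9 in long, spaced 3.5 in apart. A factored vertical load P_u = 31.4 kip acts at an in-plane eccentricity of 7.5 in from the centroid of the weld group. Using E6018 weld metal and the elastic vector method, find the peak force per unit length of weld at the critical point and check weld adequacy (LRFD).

E60XX → F_EXX = 60 ksi.
Total weld length L_w = 18 in. Treat welds as unit-width lines.
Polar moment about centroid: J = 2[d³/12 + d(b/2)²] = 2[9³/12 + 9×1.75²] = 176.6 in³.
Direct shear f_v = P/L_w = 31.4 / 18 = 1.744 kip/in (vertical).
Torsion M = P·e = 31.4 × 7.5 = 235.5 kip·in.
Critical point at (x, y) = (1.75, 4.5) from centroid. f_tx = M·y/J = 6 kip/in; f_ty = M·x/J = 2.333 kip/in.
Resultant f_max = √[f_tx² + (f_v + f_ty)²] = √[6² + (1.744 + 2.333)²] = 7.255 kip/in.
Capacity per unit length: φr_n = 0.75 × 0.6 × 60 × (0.707 × 0.3125) = 5.965 kip/in.
7.255 > 5.965 → NOT adequate.

f_max ≈ 7.25 kip/in; NOT adequate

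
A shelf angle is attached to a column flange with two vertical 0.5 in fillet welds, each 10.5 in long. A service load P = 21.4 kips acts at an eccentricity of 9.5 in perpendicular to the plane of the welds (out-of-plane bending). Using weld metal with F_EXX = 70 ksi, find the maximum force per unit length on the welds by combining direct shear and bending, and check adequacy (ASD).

f_max ≈ 5.63 kip/in; adequate

L_w = 2 × 10.5 = 21 in; section modulus (unit throat) S = 2 × L²/6 = 36.75 in².
Direct shear f_v = P/L_w = 21.4/21 = 1.019 kip/in.
Moment M = P × e = 21.4 × 9.5 = 203.3 kip·in; bending f_b = M/S = 5.532 kip/in.
f_max = √(f_v² + f_b²) = √(1.019² + 5.532²) = 5.625 kip/in.
r_n/Ω = (1/2.0) × 0.6 × 70 × (0.707 × 0.5) = 7.423 kip/in → adequate.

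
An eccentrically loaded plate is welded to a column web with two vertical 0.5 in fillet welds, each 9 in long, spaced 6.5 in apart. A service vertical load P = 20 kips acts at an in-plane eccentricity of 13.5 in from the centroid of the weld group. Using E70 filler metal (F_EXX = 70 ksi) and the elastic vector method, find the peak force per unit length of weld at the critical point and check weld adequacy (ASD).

f_max ≈ 5.53 kip/in; adequate

Total weld length L_w = 18 in. Treat welds as unit-width lines.
Polar moment about centroid: J = 2[d³/12 + d(b/2)²] = 2[9³/12 + 9×3.25²] = 311.6 in³.
Direct shear f_v = P/L_w = 20 / 18 = 1.111 kip/in (vertical).
Torsion M = P·e = 20 × 13.5 = 270 kip·in.
Critical point at (x, y) = (3.25, 4.5) from centroid. f_tx = M·y/J = 3.899 kip/in; f_ty = M·x/J = 2.816 kip/in.
Resultant f_max = √[f_tx² + (f_v + f_ty)²] = √[3.899² + (1.111 + 2.816)²] = 5.534 kip/in.
Capacity per unit length: r_n/Ω = (1/2.0) × 0.6 × 70 × (0.707 × 0.5) = 7.423 kip/in.
5.534 ≤ 7.423 → adequate.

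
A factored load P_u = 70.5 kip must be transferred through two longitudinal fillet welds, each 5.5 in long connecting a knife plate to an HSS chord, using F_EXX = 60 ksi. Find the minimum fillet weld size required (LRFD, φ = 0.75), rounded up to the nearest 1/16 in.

w = 3/8 in

Total weld length L = 11 in.
Required throat t_e = P_u / (φ × 0.6 F_EXX × L) = 70.5 / (0.75 × 0.6 × 60 × 11) = 0.2374 in.
Required leg w = t_e / 0.707 = 0.3357 in → use 3/8 in.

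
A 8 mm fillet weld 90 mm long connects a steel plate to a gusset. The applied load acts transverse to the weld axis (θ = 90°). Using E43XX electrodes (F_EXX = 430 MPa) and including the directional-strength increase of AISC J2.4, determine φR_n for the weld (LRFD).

φR_n ≈ 148 kN

t_e = 0.707 × 8 = 5.656 mm; A_we = 5.656 × 90 = 509 mm².
Directional factor: 1.0 + 0.5 sin^1.5(90°) = 1.5.
F_nw = 0.6 × 430 × 1.5 = 387 MPa.
φR_n = 0.75 × 387 × 509 × 10⁻³ = 147.7 kN.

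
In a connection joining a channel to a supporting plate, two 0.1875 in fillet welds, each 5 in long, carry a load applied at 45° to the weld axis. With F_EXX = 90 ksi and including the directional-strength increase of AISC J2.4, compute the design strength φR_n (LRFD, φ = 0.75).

t_e = 0.707 × 0.1875 = 0.1326 in; A_we = 0.1326 × 10 = 1.326 in².
Directional factor: 1.0 + 0.5 sin^1.5(45°) = 1.297.
F_nw = 0.6 × 90 × 1.297 = 70.05 ksi.
φR_n = 0.75 × 70.05 × 1.326 = 69.65 kip.

φR_n ≈ 69.6 kip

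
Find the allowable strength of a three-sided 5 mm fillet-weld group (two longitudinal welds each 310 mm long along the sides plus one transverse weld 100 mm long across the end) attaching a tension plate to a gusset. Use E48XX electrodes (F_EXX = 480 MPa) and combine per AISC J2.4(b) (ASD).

t_e = 0.707 × 5 = 3.535 mm.
R_nwl = 0.6 × 480 × 3.535 × 620 × 10⁻³ = 631.2 kN (longitudinal, 2 welds).
R_nwt = 0.6 × 480 × 3.535 × 100 × 10⁻³ = 101.8 kN (transverse, base value).
(i) R_nwl + R_nwt = 733 kN; (ii) 0.85 R_nwl + 1.5 R_nwt = 689.2 kN.
R_n = max = 733 kN [governs: (i)]; R_n/Ω = 366.5 kN.

R_n/Ω ≈ 367 kN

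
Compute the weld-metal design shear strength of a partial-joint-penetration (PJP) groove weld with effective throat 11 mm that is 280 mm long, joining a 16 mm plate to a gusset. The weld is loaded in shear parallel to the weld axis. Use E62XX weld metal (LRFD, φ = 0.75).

φR_n ≈ 859 kN

E62XX → F_EXX = 620 MPa.
Effective throat (given) t_e = 11 mm.
A_we = 11 × 280 = 3080 mm².
F_nw = 0.6 F_EXX = 372 MPa.
φR_n = 0.75 × 372 × 3080 × 10⁻³ = 859.3 kN.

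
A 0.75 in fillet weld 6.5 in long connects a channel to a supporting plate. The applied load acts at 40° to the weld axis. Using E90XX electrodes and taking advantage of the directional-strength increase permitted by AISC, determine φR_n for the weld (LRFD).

E90XX → F_EXX = 90 ksi.
t_e = 0.707 × 0.75 = 0.5302 in; A_we = 0.5302 × 6.5 = 3.447 in².
Directional factor: 1.0 + 0.5 sin^1.5(40°) = 1.258.
F_nw = 0.6 × 90 × 1.258 = 67.91 ksi.
φR_n = 0.75 × 67.91 × 3.447 = 175.6 kips.

φR_n ≈ 176 kips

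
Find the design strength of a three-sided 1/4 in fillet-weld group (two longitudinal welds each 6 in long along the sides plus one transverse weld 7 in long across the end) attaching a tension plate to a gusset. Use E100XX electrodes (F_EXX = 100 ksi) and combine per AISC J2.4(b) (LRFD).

φR_n ≈ 165 kips

t_e = 0.707 × 0.25 = 0.1767 in.
R_nwl = 0.6 × 100 × 0.1767 × 12 = 127.3 kips (longitudinal, 2 welds).
R_nwt = 0.6 × 100 × 0.1767 × 7 = 74.23 kips (transverse, base value).
(i) R_nwl + R_nwt = 201.5 kips; (ii) 0.85 R_nwl + 1.5 R_nwt = 219.5 kips.
R_n = max = 219.5 kips [governs: (ii)]; φR_n = 164.6 kips.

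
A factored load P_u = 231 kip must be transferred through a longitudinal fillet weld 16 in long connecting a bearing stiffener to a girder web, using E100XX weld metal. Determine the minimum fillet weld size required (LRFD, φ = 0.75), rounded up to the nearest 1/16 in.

w = 1/2 in

E100XX → F_EXX = 100 ksi.
Total weld length L = 16 in.
Required throat t_e = P_u / (φ × 0.6 F_EXX × L) = 231 / (0.75 × 0.6 × 100 × 16) = 0.3208 in.
Required leg w = t_e / 0.707 = 0.4538 in → use 1/2 in.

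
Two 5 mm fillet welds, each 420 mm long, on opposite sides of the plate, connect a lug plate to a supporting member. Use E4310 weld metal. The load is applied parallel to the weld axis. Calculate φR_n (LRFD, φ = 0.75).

φR_n ≈ 575 kN

E43XX → F_EXX = 430 MPa.
Effective throat t_e = 0.707 × 5 = 3.535 mm.
Total length L = 840 mm; A_we = 3.535 × 840 = 2969 mm².
F_nw = 0.6 F_EXX = 0.6 × 430 = 258 MPa.
φR_n = 0.75 × 258 × 2969 × 10⁻³ = 574.6 kN.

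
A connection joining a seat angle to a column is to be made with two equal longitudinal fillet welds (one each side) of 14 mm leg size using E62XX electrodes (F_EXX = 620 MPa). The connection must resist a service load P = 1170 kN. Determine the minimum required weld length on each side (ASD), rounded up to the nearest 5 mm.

Throat t_e = 0.707 × 14 = 9.898 mm.
r_n/Ω = (0.6 × 620 × 9.898) / 2.0 = 1841 N/mm = 1.841 kN/mm.
L_req = P / (r_n/Ω) = 1170 / 1.841 = 635.5 mm total.
Per side: 635.5 / 2 = 317.8 mm.
Round up → use L = 320 mm on each side.

L = 320 mm on each side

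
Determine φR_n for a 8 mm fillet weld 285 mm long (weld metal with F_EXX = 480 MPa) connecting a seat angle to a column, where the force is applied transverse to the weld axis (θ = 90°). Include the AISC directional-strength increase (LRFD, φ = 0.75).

t_e = 0.707 × 8 = 5.656 mm; A_we = 5.656 × 285 = 1612 mm².
Directional factor: 1.0 + 0.5 sin^1.5(90°) = 1.5.
F_nw = 0.6 × 480 × 1.5 = 432 MPa.
φR_n = 0.75 × 432 × 1612 × 10⁻³ = 522.3 kN.

φR_n ≈ 522 kN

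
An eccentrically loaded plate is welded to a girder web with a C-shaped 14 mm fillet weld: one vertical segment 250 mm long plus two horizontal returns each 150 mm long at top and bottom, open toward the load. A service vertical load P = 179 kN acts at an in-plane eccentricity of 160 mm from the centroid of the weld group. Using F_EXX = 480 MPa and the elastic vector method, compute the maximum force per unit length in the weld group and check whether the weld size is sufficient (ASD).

f_max ≈ 897 N/mm; adequate

Total weld length L_w = 550 mm. Treat welds as unit-width lines.
Centroid: x̄ = 2×150×75 / 550 = 40.91 mm from the vertical weld.
Polar moment about centroid: J = I_x + I_y = [250³/12 + 2×150×125²] + [250×40.91² + 2(150³/12 + 150×34.09²)] = 7319000 mm³.
Direct shear f_v = P/L_w = 179×10³ / 550 = 325.5 N/mm (vertical).
Torsion M = P·e = 179×10³ × 160 = 28640000 N·mm.
Critical point at (x, y) = (109.1, 125) from centroid. f_tx = M·y/J = 489.1 N/mm; f_ty = M·x/J = 426.9 N/mm.
Resultant f_max = √[f_tx² + (f_v + f_ty)²] = √[489.1² + (325.5 + 426.9)²] = 897.4 N/mm.
Capacity per unit length: r_n/Ω = (1/2.0) × 0.6 × 480 × (0.707 × 14) = 1425 N/mm.
897.4 ≤ 1425 → adequate.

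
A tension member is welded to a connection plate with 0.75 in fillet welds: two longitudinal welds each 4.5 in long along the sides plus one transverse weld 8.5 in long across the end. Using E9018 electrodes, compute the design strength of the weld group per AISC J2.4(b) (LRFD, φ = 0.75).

φR_n ≈ 438 kips

E90XX → F_EXX = 90 ksi.
t_e = 0.707 × 0.75 = 0.5302 in.
R_nwl = 0.6 × 90 × 0.5302 × 9 = 257.7 kips (longitudinal, 2 welds).
R_nwt = 0.6 × 90 × 0.5302 × 8.5 = 243.4 kips (transverse, base value).
(i) R_nwl + R_nwt = 501.1 kips; (ii) 0.85 R_nwl + 1.5 R_nwt = 584.1 kips.
R_n = max = 584.1 kips [governs: (ii)]; φR_n = 438.1 kips.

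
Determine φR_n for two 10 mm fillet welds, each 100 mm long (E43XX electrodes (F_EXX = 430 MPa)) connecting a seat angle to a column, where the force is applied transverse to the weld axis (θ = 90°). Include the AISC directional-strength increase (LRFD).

φR_n ≈ 410 kN

t_e = 0.707 × 10 = 7.07 mm; A_we = 7.07 × 200 = 1414 mm².
Directional factor: 1.0 + 0.5 sin^1.5(90°) = 1.5.
F_nw = 0.6 × 430 × 1.5 = 387 MPa.
φR_n = 0.75 × 387 × 1414 × 10⁻³ = 410.4 kN.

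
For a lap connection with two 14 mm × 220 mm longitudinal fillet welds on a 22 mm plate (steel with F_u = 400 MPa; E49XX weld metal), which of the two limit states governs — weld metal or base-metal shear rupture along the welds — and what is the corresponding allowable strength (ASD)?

E49XX → F_EXX = 490 MPa.
t_e = 0.707 × 14 = 9.898 mm; L = 440 mm.
Weld metal: R_n/Ω = (1/2.0) × 0.6 × 490 × 9.898 × 440 × 10⁻³ = 640.2 kN.
Base metal (shear rupture): R_n/Ω = (1/2.0) × 0.6 × 400 × 22 × 440 × 10⁻³ = 1162 kN.
Governing: weld metal.

R_n/Ω ≈ 640 kN (weld metal governs)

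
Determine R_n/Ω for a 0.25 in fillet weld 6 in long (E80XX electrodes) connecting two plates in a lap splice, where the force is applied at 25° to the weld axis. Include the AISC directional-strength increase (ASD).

E80XX → F_EXX = 80 ksi.
t_e = 0.707 × 0.25 = 0.1767 in; A_we = 0.1767 × 6 = 1.06 in².
Directional factor: 1.0 + 0.5 sin^1.5(25°) = 1.137.
F_nw = 0.6 × 80 × 1.137 = 54.59 ksi.
R_n/Ω = (54.59 × 1.06) / 2.0 = 28.95 kips.

R_n/Ω ≈ 28.9 kips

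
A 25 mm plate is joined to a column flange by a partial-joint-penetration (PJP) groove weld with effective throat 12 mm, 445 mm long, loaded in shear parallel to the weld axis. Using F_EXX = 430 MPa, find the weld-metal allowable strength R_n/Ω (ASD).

Effective throat (given) t_e = 12 mm.
A_we = 12 × 445 = 5340 mm².
F_nw = 0.6 F_EXX = 258 MPa.
R_n/Ω = (258 × 5340) / 2.0 × 10⁻³ = 688.9 kN.

R_n/Ω ≈ 689 kN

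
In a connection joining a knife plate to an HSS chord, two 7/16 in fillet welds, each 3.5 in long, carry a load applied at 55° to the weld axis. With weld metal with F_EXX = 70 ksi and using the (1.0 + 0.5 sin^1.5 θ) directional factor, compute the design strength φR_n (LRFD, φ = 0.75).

φR_n ≈ 93.5 kips

t_e = 0.707 × 0.4375 = 0.3093 in; A_we = 0.3093 × 7 = 2.165 in².
Directional factor: 1.0 + 0.5 sin^1.5(55°) = 1.371.
F_nw = 0.6 × 70 × 1.371 = 57.57 ksi.
φR_n = 0.75 × 57.57 × 2.165 = 93.49 kips.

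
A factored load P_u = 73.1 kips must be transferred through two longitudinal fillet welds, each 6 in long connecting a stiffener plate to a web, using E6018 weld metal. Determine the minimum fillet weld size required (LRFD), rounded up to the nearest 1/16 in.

w = 3/8 in

E60XX → F_EXX = 60 ksi.
Total weld length L = 12 in.
Required throat t_e = P_u / (φ × 0.6 F_EXX × L) = 73.1 / (0.75 × 0.6 × 60 × 12) = 0.2256 in.
Required leg w = t_e / 0.707 = 0.3191 in → use 3/8 in.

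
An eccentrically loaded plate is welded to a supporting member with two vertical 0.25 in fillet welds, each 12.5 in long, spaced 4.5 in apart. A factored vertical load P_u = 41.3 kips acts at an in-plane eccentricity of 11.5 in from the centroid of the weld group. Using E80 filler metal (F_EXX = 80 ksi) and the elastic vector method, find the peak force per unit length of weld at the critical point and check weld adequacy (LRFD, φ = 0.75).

f_max ≈ 7.7 kip/in; NOT adequate

Total weld length L_w = 25 in. Treat welds as unit-width lines.
Polar moment about centroid: J = 2[d³/12 + d(b/2)²] = 2[12.5³/12 + 12.5×2.25²] = 452.1 in³.
Direct shear f_v = P/L_w = 41.3 / 25 = 1.652 kip/in (vertical).
Torsion M = P·e = 41.3 × 11.5 = 474.95 kip·in.
Critical point at (x, y) = (2.25, 6.25) from centroid. f_tx = M·y/J = 6.566 kip/in; f_ty = M·x/J = 2.364 kip/in.
Resultant f_max = √[f_tx² + (f_v + f_ty)²] = √[6.566² + (1.652 + 2.364)²] = 7.697 kip/in.
Capacity per unit length: φr_n = 0.75 × 0.6 × 80 × (0.707 × 0.25) = 6.363 kip/in.
7.697 > 6.363 → NOT adequate.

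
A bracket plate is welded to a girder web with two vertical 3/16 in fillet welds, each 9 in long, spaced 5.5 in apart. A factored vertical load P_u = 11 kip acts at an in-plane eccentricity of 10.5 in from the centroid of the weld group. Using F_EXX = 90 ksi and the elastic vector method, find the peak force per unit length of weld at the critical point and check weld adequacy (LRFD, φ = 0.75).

f_max ≈ 2.73 kip/in; adequate

Total weld length L_w = 18 in. Treat welds as unit-width lines.
Polar moment about centroid: J = 2[d³/12 + d(b/2)²] = 2[9³/12 + 9×2.75²] = 257.6 in³.
Direct shear f_v = P/L_w = 11 / 18 = 0.6111 kip/in (vertical).
Torsion M = P·e = 11 × 10.5 = 115.5 kip·in.
Critical point at (x, y) = (2.75, 4.5) from centroid. f_tx = M·y/J = 2.017 kip/in; f_ty = M·x/J = 1.233 kip/in.
Resultant f_max = √[f_tx² + (f_v + f_ty)²] = √[2.017² + (0.6111 + 1.233)²] = 2.733 kip/in.
Capacity per unit length: φr_n = 0.75 × 0.6 × 90 × (0.707 × 0.1875) = 5.369 kip/in.
2.733 ≤ 5.369 → adequate.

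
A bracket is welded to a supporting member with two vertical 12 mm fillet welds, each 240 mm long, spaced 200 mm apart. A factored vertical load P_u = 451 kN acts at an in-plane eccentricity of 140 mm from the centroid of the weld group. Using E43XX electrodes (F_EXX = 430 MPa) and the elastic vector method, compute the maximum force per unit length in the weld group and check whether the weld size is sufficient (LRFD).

f_max ≈ 2120 N/mm; NOT adequate

Total weld length L_w = 480 mm. Treat welds as unit-width lines.
Polar moment about centroid: J = 2[d³/12 + d(b/2)²] = 2[240³/12 + 240×100²] = 7104000 mm³.
Direct shear f_v = P/L_w = 451×10³ / 480 = 939.6 N/mm (vertical).
Torsion M = P·e = 451×10³ × 140 = 63140000 N·mm.
Critical point at (x, y) = (100, 120) from centroid. f_tx = M·y/J = 1067 N/mm; f_ty = M·x/J = 888.8 N/mm.
Resultant f_max = √[f_tx² + (f_v + f_ty)²] = √[1067² + (939.6 + 888.8)²] = 2117 N/mm.
Capacity per unit length: φr_n = 0.75 × 0.6 × 430 × (0.707 × 12) = 1642 N/mm.
2117 > 1642 → NOT adequate.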